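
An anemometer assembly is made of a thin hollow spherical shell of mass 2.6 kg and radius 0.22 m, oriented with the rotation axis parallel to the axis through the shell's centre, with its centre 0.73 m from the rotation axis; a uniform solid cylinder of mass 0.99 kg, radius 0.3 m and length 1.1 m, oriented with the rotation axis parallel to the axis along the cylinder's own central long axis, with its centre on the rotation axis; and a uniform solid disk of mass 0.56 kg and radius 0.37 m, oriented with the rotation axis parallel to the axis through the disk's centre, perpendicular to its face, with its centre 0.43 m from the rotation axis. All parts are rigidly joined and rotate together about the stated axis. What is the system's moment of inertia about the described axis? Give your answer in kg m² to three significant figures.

1.66

Spherical shell: I_cm = (2/3)MR² = (2/3)(2.6)(0.22)² = 0.083893 kg m²; centre at d = 0.73 m, so I = I_cm + Md² gives I = 0.083893 + (2.6)(0.73)² = 1.4694 kg m².
Solid cylinder: I_cm = (1/2)MR² = (1/2)(0.99)(0.3)² = 0.04455 kg m²; axis through the centre, so I = 0.04455 kg m².
Solid disk: I_cm = (1/2)MR² = (1/2)(0.56)(0.37)² = 0.038332 kg m²; centre at d = 0.43 m, so I = I_cm + Md² gives I = 0.038332 + (0.56)(0.43)² = 0.14188 kg m².
Total I = 1.4694 + 0.04455 + 0.14188 = 1.6559 kg m².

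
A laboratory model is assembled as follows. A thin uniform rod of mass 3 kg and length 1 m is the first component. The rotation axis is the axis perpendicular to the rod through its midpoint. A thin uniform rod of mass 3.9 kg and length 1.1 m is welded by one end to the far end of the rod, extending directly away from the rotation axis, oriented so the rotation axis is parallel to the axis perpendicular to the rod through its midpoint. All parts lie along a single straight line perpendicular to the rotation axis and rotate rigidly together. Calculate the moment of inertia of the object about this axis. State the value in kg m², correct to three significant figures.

4.94

Thin rod: I_cm = (1/12)ML² = (1/12)(3)(1)² = 0.25 kg m²; axis through the centre, so I = 0.25 kg m².
Thin rod: I_cm = (1/12)ML² = (1/12)(3.9)(1.1)² = 0.39325 kg m²; centre at d = 0.5 + 0.55 = 1.05 m, so I = I_cm + Md² gives I = 0.39325 + (3.9)(1.05)² = 4.693 kg m².
Total I = 0.25 + 4.693 = 4.943 kg m².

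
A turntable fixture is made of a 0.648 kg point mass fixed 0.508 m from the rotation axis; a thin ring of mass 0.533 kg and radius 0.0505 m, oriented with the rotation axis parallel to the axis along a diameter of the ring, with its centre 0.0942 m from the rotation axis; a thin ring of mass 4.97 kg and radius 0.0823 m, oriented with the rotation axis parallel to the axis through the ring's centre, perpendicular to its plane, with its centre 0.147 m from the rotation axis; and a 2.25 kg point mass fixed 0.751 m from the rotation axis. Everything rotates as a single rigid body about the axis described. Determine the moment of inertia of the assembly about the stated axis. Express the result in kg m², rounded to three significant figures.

Point mass: I_cm = 0; centre at d = 0.508 m, so the parallel axis theorem gives I = 0 + (0.648)(0.508)² = 0.16723 kg m².
Thin ring: I_cm = (1/2)MR² = (1/2)(0.533)(0.0505)² = 0.00067964 kg m²; centre at d = 0.0942 m, so the parallel axis theorem gives I = 0.00067964 + (0.533)(0.0942)² = 0.0054093 kg m².
Thin ring: I_cm = MR² = (4.97)(0.0823)² = 0.033663 kg m²; centre at d = 0.147 m, so the parallel axis theorem gives I = 0.033663 + (4.97)(0.147)² = 0.14106 kg m².
Point mass: I_cm = 0; centre at d = 0.751 m, so the parallel axis theorem gives I = 0 + (2.25)(0.751)² = 1.269 kg m².
Total I = 0.16723 + 0.0054093 + 0.14106 + 1.269 = 1.5827 kg m².

1.58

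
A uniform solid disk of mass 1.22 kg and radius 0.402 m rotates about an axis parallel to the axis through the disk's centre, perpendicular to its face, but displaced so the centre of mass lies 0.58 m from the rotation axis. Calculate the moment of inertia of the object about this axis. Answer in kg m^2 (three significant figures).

0.509

I_cm = (1/2)MR² = (1/2)(1.22)(0.402)² = 0.098578 kg m^2; centre at d = 0.58 m, so I = I_cm + Md² gives I = 0.098578 + (1.22)(0.58)² = 0.50899 kg m^2.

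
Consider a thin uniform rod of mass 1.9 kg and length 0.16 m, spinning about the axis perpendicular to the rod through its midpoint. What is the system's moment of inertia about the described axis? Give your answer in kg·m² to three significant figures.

I_cm = (1/12)ML² = (1/12)(1.9)(0.16)² = 0.0040533 kg·m²; axis through the centre, so I = 0.0040533 kg·m².

0.00405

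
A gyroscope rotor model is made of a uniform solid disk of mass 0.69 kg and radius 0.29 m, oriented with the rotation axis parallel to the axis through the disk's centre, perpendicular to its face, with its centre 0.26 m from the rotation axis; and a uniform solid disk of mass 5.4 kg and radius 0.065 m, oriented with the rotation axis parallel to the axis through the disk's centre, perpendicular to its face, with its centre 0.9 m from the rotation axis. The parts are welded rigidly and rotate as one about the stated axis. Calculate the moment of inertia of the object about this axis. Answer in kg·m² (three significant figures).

Solid disk: I_cm = (1/2)MR² = (1/2)(0.69)(0.29)² = 0.029014 kg·m²; centre at d = 0.26 m, so I = I_cm + Md² gives I = 0.029014 + (0.69)(0.26)² = 0.075659 kg·m².
Solid disk: I_cm = (1/2)MR² = (1/2)(5.4)(0.065)² = 0.011408 kg·m²; centre at d = 0.9 m, so I = I_cm + Md² gives I = 0.011408 + (5.4)(0.9)² = 4.3854 kg·m².
Total I = 0.075659 + 4.3854 = 4.4611 kg·m².

4.46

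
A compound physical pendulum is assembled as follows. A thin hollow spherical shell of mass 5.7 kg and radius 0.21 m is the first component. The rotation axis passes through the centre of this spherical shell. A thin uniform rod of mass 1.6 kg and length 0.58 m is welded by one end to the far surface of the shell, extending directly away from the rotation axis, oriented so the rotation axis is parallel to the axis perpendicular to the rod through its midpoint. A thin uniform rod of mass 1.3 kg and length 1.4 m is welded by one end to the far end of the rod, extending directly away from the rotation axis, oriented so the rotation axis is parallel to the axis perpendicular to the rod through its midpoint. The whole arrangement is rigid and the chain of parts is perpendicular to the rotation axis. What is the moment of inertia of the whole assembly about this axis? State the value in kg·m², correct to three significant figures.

Spherical shell: I_cm = (2/3)MR² = (2/3)(5.7)(0.21)² = 0.16758 kg·m²; axis through the centre, so I = 0.16758 kg·m².
Thin rod: I_cm = (1/12)ML² = (1/12)(1.6)(0.58)² = 0.044853 kg·m²; centre at d = 0.21 + 0.29 = 0.5 m, so the parallel axis theorem gives I = 0.044853 + (1.6)(0.5)² = 0.44485 kg·m².
Thin rod: I_cm = (1/12)ML² = (1/12)(1.3)(1.4)² = 0.21233 kg·m²; centre at d = 0.21 + 0.29 + 0.29 + 0.7 = 1.49 m, so the parallel axis theorem gives I = 0.21233 + (1.3)(1.49)² = 3.0985 kg·m².
Total I = 0.16758 + 0.44485 + 3.0985 = 3.7109 kg·m².

3.71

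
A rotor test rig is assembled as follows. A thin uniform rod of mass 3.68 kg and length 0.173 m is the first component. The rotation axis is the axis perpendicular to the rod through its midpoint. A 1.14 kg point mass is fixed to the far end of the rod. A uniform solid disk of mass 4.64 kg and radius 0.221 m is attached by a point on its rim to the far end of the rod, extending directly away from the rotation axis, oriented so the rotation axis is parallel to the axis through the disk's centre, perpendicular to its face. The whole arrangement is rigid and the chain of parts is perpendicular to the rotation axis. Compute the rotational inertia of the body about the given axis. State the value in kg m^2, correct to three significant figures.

0.570

Thin rod: I_cm = (1/12)ML² = (1/12)(3.68)(0.173)² = 0.0091782 kg m^2; axis through the centre, so I = 0.0091782 kg m^2.
Point mass: I_cm = 0; centre at d = 0.0865 m, so I = I_cm + Md² gives I = 0 + (1.14)(0.0865)² = 0.0085298 kg m^2.
Solid disk: I_cm = (1/2)MR² = (1/2)(4.64)(0.221)² = 0.11331 kg m^2; centre at d = 0.0865 + 0.221 = 0.3075 m, so I = I_cm + Md² gives I = 0.11331 + (4.64)(0.3075)² = 0.55205 kg m^2.
Total I = 0.0091782 + 0.0085298 + 0.55205 = 0.56976 kg m^2.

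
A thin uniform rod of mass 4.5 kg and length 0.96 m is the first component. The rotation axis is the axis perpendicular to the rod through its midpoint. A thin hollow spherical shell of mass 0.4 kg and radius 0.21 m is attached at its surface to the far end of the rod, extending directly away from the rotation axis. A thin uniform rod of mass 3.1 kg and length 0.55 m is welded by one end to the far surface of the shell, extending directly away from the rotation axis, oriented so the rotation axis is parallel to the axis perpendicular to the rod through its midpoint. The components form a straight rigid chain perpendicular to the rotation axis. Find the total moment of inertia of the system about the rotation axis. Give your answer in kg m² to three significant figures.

4.91

Thin rod: I_cm = (1/12)ML² = (1/12)(4.5)(0.96)² = 0.3456 kg m²; axis through the centre, so I = 0.3456 kg m².
Spherical shell: I_cm = (2/3)MR² = (2/3)(0.4)(0.21)² = 0.01176 kg m²; centre at d = 0.48 + 0.21 = 0.69 m, so the parallel axis theorem gives I = 0.01176 + (0.4)(0.69)² = 0.2022 kg m².
Thin rod: I_cm = (1/12)ML² = (1/12)(3.1)(0.55)² = 0.078146 kg m²; centre at d = 0.48 + 0.21 + 0.21 + 0.275 = 1.175 m, so the parallel axis theorem gives I = 0.078146 + (3.1)(1.175)² = 4.3581 kg m².
Total I = 0.3456 + 0.2022 + 4.3581 = 4.9059 kg m².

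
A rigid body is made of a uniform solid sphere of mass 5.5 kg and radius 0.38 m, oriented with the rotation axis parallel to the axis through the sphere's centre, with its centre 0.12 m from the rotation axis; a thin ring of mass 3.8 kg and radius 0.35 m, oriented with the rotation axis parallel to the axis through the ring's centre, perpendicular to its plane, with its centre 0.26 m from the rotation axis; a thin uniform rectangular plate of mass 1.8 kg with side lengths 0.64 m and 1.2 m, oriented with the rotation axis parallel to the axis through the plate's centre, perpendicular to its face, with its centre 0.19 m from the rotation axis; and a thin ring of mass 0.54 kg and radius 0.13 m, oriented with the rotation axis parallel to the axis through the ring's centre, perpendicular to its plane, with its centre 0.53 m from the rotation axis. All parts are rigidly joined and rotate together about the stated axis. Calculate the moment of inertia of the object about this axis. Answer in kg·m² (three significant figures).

1.62

Solid sphere: I_cm = (2/5)MR² = (2/5)(5.5)(0.38)² = 0.31768 kg·m²; centre at d = 0.12 m, so I = I_cm + Md² gives I = 0.31768 + (5.5)(0.12)² = 0.39688 kg·m².
Thin ring: I_cm = MR² = (3.8)(0.35)² = 0.4655 kg·m²; centre at d = 0.26 m, so I = I_cm + Md² gives I = 0.4655 + (3.8)(0.26)² = 0.72238 kg·m².
Rectangular plate: I_cm = (1/12)M(a²+b²) = (1/12)(1.8)[(0.64)² + (1.2)²] = 0.27744 kg·m²; centre at d = 0.19 m, so I = I_cm + Md² gives I = 0.27744 + (1.8)(0.19)² = 0.34242 kg·m².
Thin ring: I_cm = MR² = (0.54)(0.13)² = 0.009126 kg·m²; centre at d = 0.53 m, so I = I_cm + Md² gives I = 0.009126 + (0.54)(0.53)² = 0.16081 kg·m².
Total I = 0.39688 + 0.72238 + 0.34242 + 0.16081 = 1.6225 kg·m².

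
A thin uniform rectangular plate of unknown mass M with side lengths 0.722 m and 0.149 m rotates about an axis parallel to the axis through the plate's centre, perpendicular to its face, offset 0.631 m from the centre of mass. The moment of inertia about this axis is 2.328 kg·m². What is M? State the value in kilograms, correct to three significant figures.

5.25

I = I_cm + Md² = (1/12)M(a²+b²) + Md² = M·[0.0833333·[(0.722)² + (0.149)²] + (0.631)²] = M·0.44345.
So M = 2.328 / 0.44345 = 5.2497 kg.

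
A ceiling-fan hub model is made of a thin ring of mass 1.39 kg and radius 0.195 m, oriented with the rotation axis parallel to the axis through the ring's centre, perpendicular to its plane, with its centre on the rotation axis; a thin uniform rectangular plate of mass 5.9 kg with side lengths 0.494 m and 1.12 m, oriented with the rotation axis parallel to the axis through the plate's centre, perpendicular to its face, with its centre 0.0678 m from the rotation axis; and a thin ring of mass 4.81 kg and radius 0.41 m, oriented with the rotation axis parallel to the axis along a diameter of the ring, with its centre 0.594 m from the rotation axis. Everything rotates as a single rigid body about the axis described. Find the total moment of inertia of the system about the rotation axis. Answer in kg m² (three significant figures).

Thin ring: I_cm = MR² = (1.39)(0.195)² = 0.052855 kg m²; axis through the centre, so I = 0.052855 kg m².
Rectangular plate: I_cm = (1/12)M(a²+b²) = (1/12)(5.9)[(0.494)² + (1.12)²] = 0.73673 kg m²; centre at d = 0.0678 m, so the parallel axis theorem gives I = 0.73673 + (5.9)(0.0678)² = 0.76385 kg m².
Thin ring: I_cm = (1/2)MR² = (1/2)(4.81)(0.41)² = 0.40428 kg m²; centre at d = 0.594 m, so the parallel axis theorem gives I = 0.40428 + (4.81)(0.594)² = 2.1014 kg m².
Total I = 0.052855 + 0.76385 + 2.1014 = 2.9181 kg m².

2.92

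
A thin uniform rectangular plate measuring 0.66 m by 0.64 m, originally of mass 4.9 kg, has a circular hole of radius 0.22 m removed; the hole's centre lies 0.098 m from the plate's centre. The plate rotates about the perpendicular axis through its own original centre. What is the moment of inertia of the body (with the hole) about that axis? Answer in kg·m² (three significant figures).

0.285

Unpierced body about its centre: I₀ = (1/12)M(a²+b²) = (1/12)(4.9)[(0.66)² + (0.64)²] = 0.34512 kg·m².
The removed disk has mass m = M·πr²/(ab) = (4.9)·π(0.22)²/(0.66·0.64) = 1.7639 kg (same uniform areal density).
Its moment of inertia about the rotation axis (parallel-axis theorem): I_hole = (1/2)mr² + md² = (1/2)(1.7639)(0.22)² + (1.7639)(0.098)² = 0.059626 kg·m².
Treating the hole as negative mass, I = I₀ − I_hole = 0.34512 − 0.059626 = 0.2855 kg·m².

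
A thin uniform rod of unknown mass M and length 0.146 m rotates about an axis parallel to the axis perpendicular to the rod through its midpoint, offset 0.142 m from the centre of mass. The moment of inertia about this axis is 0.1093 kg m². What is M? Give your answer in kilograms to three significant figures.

4.98

I = I_cm + Md² = (1/12)ML² + Md² = M·[0.0833333·(0.146)² + (0.142)²] = M·0.02194.
So M = 0.1093 / 0.02194 = 4.9817 kg.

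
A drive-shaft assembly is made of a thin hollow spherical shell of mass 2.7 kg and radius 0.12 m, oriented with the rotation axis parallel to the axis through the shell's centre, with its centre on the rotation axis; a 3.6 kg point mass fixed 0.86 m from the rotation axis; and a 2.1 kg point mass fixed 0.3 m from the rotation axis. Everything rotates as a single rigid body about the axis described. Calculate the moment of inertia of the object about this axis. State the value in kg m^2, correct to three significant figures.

2.88

Spherical shell: I_cm = (2/3)MR² = (2/3)(2.7)(0.12)² = 0.02592 kg m^2; axis through the centre, so I = 0.02592 kg m^2.
Point mass: I_cm = 0; centre at d = 0.86 m, so I = I_cm + Md² gives I = 0 + (3.6)(0.86)² = 2.6626 kg m^2.
Point mass: I_cm = 0; centre at d = 0.3 m, so I = I_cm + Md² gives I = 0 + (2.1)(0.3)² = 0.189 kg m^2.
Total I = 0.02592 + 2.6626 + 0.189 = 2.8775 kg m^2.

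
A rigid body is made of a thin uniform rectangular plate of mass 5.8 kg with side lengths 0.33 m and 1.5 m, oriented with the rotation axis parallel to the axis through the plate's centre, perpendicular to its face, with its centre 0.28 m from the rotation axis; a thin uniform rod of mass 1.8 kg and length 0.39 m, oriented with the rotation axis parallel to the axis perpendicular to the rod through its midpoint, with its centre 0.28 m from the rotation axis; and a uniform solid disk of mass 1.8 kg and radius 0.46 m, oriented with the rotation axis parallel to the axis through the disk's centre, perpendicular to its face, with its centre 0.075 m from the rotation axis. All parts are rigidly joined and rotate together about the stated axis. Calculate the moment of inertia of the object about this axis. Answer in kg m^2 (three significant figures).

Rectangular plate: I_cm = (1/12)M(a²+b²) = (1/12)(5.8)[(0.33)² + (1.5)²] = 1.1401 kg m^2; centre at d = 0.28 m, so I = I_cm + Md² gives I = 1.1401 + (5.8)(0.28)² = 1.5949 kg m^2.
Thin rod: I_cm = (1/12)ML² = (1/12)(1.8)(0.39)² = 0.022815 kg m^2; centre at d = 0.28 m, so I = I_cm + Md² gives I = 0.022815 + (1.8)(0.28)² = 0.16394 kg m^2.
Solid disk: I_cm = (1/2)MR² = (1/2)(1.8)(0.46)² = 0.19044 kg m^2; centre at d = 0.075 m, so I = I_cm + Md² gives I = 0.19044 + (1.8)(0.075)² = 0.20057 kg m^2.
Total I = 1.5949 + 0.16394 + 0.20057 = 1.9594 kg m^2.

1.96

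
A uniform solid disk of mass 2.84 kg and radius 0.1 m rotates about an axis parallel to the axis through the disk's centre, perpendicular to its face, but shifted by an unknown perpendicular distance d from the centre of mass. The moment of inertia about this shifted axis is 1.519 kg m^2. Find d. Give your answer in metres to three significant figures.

About the centre-of-mass axis, I_cm = (1/2)MR² = (1/2)(2.84)(0.1)² = 0.0142 kg m^2.
Parallel axis theorem: I = I_cm + Md², so Md² = 1.519 − 0.0142 = 1.5048 kg m^2.
d = √(1.5048 / 2.84) = 0.72791 m.

0.728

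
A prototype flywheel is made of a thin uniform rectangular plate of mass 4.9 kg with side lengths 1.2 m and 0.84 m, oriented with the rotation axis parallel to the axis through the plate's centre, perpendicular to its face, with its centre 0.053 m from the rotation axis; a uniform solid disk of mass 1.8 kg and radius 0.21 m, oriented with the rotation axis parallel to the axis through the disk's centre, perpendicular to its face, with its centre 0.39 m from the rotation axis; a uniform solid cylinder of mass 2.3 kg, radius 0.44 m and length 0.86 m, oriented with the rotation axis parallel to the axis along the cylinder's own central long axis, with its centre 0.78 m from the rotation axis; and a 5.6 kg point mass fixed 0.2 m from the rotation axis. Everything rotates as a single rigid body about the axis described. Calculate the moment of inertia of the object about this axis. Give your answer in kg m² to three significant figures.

Rectangular plate: I_cm = (1/12)M(a²+b²) = (1/12)(4.9)[(1.2)² + (0.84)²] = 0.87612 kg m²; centre at d = 0.053 m, so I = I_cm + Md² gives I = 0.87612 + (4.9)(0.053)² = 0.88988 kg m².
Solid disk: I_cm = (1/2)MR² = (1/2)(1.8)(0.21)² = 0.03969 kg m²; centre at d = 0.39 m, so I = I_cm + Md² gives I = 0.03969 + (1.8)(0.39)² = 0.31347 kg m².
Solid cylinder: I_cm = (1/2)MR² = (1/2)(2.3)(0.44)² = 0.22264 kg m²; centre at d = 0.78 m, so I = I_cm + Md² gives I = 0.22264 + (2.3)(0.78)² = 1.622 kg m².
Point mass: I_cm = 0; centre at d = 0.2 m, so I = I_cm + Md² gives I = 0 + (5.6)(0.2)² = 0.224 kg m².
Total I = 0.88988 + 0.31347 + 1.622 + 0.224 = 3.0493 kg m².

3.05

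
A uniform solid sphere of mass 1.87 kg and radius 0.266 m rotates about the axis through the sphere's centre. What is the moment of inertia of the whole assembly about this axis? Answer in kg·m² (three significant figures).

0.0529

I_cm = (2/5)MR² = (2/5)(1.87)(0.266)² = 0.052925 kg·m²; axis through the centre, so I = 0.052925 kg·m².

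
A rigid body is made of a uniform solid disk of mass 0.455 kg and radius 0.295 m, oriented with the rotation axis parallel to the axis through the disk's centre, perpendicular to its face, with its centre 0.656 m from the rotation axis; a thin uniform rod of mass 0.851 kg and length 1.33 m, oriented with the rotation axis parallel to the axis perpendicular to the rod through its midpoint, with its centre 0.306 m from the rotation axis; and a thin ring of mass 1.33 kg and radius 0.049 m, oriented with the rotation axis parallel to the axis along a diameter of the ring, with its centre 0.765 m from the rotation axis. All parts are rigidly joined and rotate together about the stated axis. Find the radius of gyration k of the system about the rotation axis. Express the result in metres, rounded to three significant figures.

0.675

Solid disk: I_cm = (1/2)MR² = (1/2)(0.455)(0.295)² = 0.019798 kg m^2; centre at d = 0.656 m, so the parallel axis theorem gives I = 0.019798 + (0.455)(0.656)² = 0.2156 kg m^2.
Thin rod: I_cm = (1/12)ML² = (1/12)(0.851)(1.33)² = 0.12544 kg m^2; centre at d = 0.306 m, so the parallel axis theorem gives I = 0.12544 + (0.851)(0.306)² = 0.20513 kg m^2.
Thin ring: I_cm = (1/2)MR² = (1/2)(1.33)(0.049)² = 0.0015967 kg m^2; centre at d = 0.765 m, so the parallel axis theorem gives I = 0.0015967 + (1.33)(0.765)² = 0.77995 kg m^2.
Total I = 1.2007 kg m^2; total mass M = 2.636 kg.
k = √(I/M) = √(1.2007/2.636) = 0.6749 m.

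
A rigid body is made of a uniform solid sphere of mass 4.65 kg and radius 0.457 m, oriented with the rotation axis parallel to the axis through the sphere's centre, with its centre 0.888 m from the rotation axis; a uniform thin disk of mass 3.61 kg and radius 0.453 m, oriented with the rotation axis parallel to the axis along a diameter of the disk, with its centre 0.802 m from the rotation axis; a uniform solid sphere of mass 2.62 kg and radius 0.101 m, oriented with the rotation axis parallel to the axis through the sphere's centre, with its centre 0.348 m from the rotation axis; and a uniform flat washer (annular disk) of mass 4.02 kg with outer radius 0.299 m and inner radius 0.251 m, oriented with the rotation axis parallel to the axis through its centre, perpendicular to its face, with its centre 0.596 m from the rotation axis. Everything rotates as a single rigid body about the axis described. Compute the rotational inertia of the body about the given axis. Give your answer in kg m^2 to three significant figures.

Solid sphere: I_cm = (2/5)MR² = (2/5)(4.65)(0.457)² = 0.38846 kg m^2; centre at d = 0.888 m, so I = I_cm + Md² gives I = 0.38846 + (4.65)(0.888)² = 4.0552 kg m^2.
Thin disk: I_cm = (1/4)MR² = (1/4)(3.61)(0.453)² = 0.1852 kg m^2; centre at d = 0.802 m, so I = I_cm + Md² gives I = 0.1852 + (3.61)(0.802)² = 2.5072 kg m^2.
Solid sphere: I_cm = (2/5)MR² = (2/5)(2.62)(0.101)² = 0.010691 kg m^2; centre at d = 0.348 m, so I = I_cm + Md² gives I = 0.010691 + (2.62)(0.348)² = 0.32798 kg m^2.
Annular disk: I_cm = (1/2)M(R²+r²) = (1/2)(4.02)[(0.299)² + (0.251)²] = 0.30633 kg m^2; centre at d = 0.596 m, so I = I_cm + Md² gives I = 0.30633 + (4.02)(0.596)² = 1.7343 kg m^2.
Total I = 4.0552 + 2.5072 + 0.32798 + 1.7343 = 8.6246 kg m^2.

8.62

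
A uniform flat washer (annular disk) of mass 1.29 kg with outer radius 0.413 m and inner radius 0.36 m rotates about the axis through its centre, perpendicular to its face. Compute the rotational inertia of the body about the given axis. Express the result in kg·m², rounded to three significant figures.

I_cm = (1/2)M(R²+r²) = (1/2)(1.29)[(0.413)² + (0.36)²] = 0.19361 kg·m²; axis through the centre, so I = 0.19361 kg·m².

0.194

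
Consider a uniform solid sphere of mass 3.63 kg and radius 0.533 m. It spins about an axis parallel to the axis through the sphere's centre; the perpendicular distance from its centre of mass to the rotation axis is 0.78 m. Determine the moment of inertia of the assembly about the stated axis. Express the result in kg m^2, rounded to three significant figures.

I_cm = (2/5)MR² = (2/5)(3.63)(0.533)² = 0.4125 kg m^2; centre at d = 0.78 m, so the parallel axis theorem gives I = 0.4125 + (3.63)(0.78)² = 2.621 kg m^2.

2.62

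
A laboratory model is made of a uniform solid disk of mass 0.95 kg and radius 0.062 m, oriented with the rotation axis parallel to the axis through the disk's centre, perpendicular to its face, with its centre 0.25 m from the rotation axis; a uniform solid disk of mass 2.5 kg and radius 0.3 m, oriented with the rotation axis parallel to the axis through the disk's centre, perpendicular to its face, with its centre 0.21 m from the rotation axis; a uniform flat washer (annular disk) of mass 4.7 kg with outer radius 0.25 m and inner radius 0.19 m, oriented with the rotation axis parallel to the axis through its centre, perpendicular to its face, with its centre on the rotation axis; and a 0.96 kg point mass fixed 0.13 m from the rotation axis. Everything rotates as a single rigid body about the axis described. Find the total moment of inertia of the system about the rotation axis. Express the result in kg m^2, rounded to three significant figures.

0.532

Solid disk: I_cm = (1/2)MR² = (1/2)(0.95)(0.062)² = 0.0018259 kg m^2; centre at d = 0.25 m, so the parallel axis theorem gives I = 0.0018259 + (0.95)(0.25)² = 0.061201 kg m^2.
Solid disk: I_cm = (1/2)MR² = (1/2)(2.5)(0.3)² = 0.1125 kg m^2; centre at d = 0.21 m, so the parallel axis theorem gives I = 0.1125 + (2.5)(0.21)² = 0.22275 kg m^2.
Annular disk: I_cm = (1/2)M(R²+r²) = (1/2)(4.7)[(0.25)² + (0.19)²] = 0.23171 kg m^2; axis through the centre, so I = 0.23171 kg m^2.
Point mass: I_cm = 0; centre at d = 0.13 m, so the parallel axis theorem gives I = 0 + (0.96)(0.13)² = 0.016224 kg m^2.
Total I = 0.061201 + 0.22275 + 0.23171 + 0.016224 = 0.53188 kg m^2.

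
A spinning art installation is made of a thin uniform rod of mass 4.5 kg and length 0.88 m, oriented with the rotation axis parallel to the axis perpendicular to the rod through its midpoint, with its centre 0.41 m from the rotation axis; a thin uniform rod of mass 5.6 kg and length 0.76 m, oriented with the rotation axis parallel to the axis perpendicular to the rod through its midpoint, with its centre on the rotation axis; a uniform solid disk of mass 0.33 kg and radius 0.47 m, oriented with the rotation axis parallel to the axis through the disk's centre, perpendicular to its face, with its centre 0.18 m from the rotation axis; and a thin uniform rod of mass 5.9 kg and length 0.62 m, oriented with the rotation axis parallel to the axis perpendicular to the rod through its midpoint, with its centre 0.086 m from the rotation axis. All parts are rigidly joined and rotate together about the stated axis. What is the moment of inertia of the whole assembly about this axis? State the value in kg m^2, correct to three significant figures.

Thin rod: I_cm = (1/12)ML² = (1/12)(4.5)(0.88)² = 0.2904 kg m^2; centre at d = 0.41 m, so the parallel axis theorem gives I = 0.2904 + (4.5)(0.41)² = 1.0468 kg m^2.
Thin rod: I_cm = (1/12)ML² = (1/12)(5.6)(0.76)² = 0.26955 kg m^2; axis through the centre, so I = 0.26955 kg m^2.
Solid disk: I_cm = (1/2)MR² = (1/2)(0.33)(0.47)² = 0.036449 kg m^2; centre at d = 0.18 m, so the parallel axis theorem gives I = 0.036449 + (0.33)(0.18)² = 0.047141 kg m^2.
Thin rod: I_cm = (1/12)ML² = (1/12)(5.9)(0.62)² = 0.189 kg m^2; centre at d = 0.086 m, so the parallel axis theorem gives I = 0.189 + (5.9)(0.086)² = 0.23263 kg m^2.
Total I = 1.0468 + 0.26955 + 0.047141 + 0.23263 = 1.5962 kg m^2.

1.60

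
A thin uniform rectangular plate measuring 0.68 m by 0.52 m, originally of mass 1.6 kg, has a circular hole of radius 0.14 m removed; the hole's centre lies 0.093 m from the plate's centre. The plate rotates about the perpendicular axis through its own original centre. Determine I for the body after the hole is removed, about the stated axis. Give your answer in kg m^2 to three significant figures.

0.0926

Unpierced body about its centre: I₀ = (1/12)M(a²+b²) = (1/12)(1.6)[(0.68)² + (0.52)²] = 0.097707 kg m^2.
The removed disk has mass m = M·πr²/(ab) = (1.6)·π(0.14)²/(0.68·0.52) = 0.27862 kg (same uniform areal density).
Its moment of inertia about the rotation axis (parallel-axis theorem): I_hole = (1/2)mr² + md² = (1/2)(0.27862)(0.14)² + (0.27862)(0.093)² = 0.0051403 kg m^2.
Treating the hole as negative mass, I = I₀ − I_hole = 0.097707 − 0.0051403 = 0.092566 kg m^2.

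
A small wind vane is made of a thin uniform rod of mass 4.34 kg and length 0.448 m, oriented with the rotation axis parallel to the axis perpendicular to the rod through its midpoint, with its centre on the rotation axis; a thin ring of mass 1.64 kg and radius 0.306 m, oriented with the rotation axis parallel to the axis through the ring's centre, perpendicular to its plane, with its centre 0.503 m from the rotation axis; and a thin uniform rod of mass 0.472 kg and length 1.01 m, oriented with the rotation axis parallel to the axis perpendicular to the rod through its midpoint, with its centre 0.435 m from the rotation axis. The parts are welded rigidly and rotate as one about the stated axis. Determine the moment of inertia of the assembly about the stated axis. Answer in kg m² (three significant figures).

Thin rod: I_cm = (1/12)ML² = (1/12)(4.34)(0.448)² = 0.072588 kg m²; axis through the centre, so I = 0.072588 kg m².
Thin ring: I_cm = MR² = (1.64)(0.306)² = 0.15356 kg m²; centre at d = 0.503 m, so the parallel axis theorem gives I = 0.15356 + (1.64)(0.503)² = 0.5685 kg m².
Thin rod: I_cm = (1/12)ML² = (1/12)(0.472)(1.01)² = 0.040124 kg m²; centre at d = 0.435 m, so the parallel axis theorem gives I = 0.040124 + (0.472)(0.435)² = 0.12944 kg m².
Total I = 0.072588 + 0.5685 + 0.12944 = 0.77052 kg m².

0.771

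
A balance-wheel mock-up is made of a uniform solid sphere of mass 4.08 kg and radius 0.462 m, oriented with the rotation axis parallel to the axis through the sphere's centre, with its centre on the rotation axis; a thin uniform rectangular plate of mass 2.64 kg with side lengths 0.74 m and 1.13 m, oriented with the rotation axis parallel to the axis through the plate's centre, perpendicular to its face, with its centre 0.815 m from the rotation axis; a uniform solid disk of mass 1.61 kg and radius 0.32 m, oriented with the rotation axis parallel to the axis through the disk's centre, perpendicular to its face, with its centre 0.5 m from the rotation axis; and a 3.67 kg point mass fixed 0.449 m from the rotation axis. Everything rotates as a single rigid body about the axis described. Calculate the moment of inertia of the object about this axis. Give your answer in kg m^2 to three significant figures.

3.73

Solid sphere: I_cm = (2/5)MR² = (2/5)(4.08)(0.462)² = 0.34834 kg m^2; axis through the centre, so I = 0.34834 kg m^2.
Rectangular plate: I_cm = (1/12)M(a²+b²) = (1/12)(2.64)[(0.74)² + (1.13)²] = 0.40139 kg m^2; centre at d = 0.815 m, so the parallel axis theorem gives I = 0.40139 + (2.64)(0.815)² = 2.1549 kg m^2.
Solid disk: I_cm = (1/2)MR² = (1/2)(1.61)(0.32)² = 0.082432 kg m^2; centre at d = 0.5 m, so the parallel axis theorem gives I = 0.082432 + (1.61)(0.5)² = 0.48493 kg m^2.
Point mass: I_cm = 0; centre at d = 0.449 m, so the parallel axis theorem gives I = 0 + (3.67)(0.449)² = 0.73988 kg m^2.
Total I = 0.34834 + 2.1549 + 0.48493 + 0.73988 = 3.7281 kg m^2.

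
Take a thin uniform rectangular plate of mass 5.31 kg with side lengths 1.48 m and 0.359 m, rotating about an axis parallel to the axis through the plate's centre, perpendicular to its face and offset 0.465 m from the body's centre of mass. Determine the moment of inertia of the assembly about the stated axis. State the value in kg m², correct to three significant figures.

I_cm = (1/12)M(a²+b²) = (1/12)(5.31)[(1.48)² + (0.359)²] = 1.0263 kg m²; centre at d = 0.465 m, so the parallel axis theorem gives I = 1.0263 + (5.31)(0.465)² = 2.1744 kg m².

2.17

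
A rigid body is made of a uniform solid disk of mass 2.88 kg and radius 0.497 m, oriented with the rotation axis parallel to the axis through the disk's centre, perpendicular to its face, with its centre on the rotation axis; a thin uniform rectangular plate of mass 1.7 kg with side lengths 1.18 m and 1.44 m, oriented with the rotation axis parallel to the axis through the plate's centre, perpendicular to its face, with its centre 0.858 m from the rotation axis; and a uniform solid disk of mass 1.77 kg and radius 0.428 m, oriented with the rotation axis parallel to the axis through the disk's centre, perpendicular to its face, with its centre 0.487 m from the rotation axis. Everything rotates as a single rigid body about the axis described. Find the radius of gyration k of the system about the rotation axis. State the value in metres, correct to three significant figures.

0.650

Solid disk: I_cm = (1/2)MR² = (1/2)(2.88)(0.497)² = 0.35569 kg m^2; axis through the centre, so I = 0.35569 kg m^2.
Rectangular plate: I_cm = (1/12)M(a²+b²) = (1/12)(1.7)[(1.18)² + (1.44)²] = 0.49102 kg m^2; centre at d = 0.858 m, so I = I_cm + Md² gives I = 0.49102 + (1.7)(0.858)² = 1.7425 kg m^2.
Solid disk: I_cm = (1/2)MR² = (1/2)(1.77)(0.428)² = 0.16212 kg m^2; centre at d = 0.487 m, so I = I_cm + Md² gives I = 0.16212 + (1.77)(0.487)² = 0.58191 kg m^2.
Total I = 2.6801 kg m^2; total mass M = 6.35 kg.
k = √(I/M) = √(2.6801/6.35) = 0.64966 m.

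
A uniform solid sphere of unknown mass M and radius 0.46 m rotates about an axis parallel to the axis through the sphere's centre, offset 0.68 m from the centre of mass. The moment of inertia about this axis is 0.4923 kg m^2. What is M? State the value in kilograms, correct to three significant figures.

I = I_cm + Md² = (2/5)MR² + Md² = M·[0.4·(0.46)² + (0.68)²] = M·0.54704.
So M = 0.4923 / 0.54704 = 0.89993 kg.

0.900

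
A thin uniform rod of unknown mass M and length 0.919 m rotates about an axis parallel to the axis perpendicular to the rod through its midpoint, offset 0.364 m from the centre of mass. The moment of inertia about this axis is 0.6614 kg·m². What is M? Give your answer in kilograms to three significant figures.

3.26

I = I_cm + Md² = (1/12)ML² + Md² = M·[0.0833333·(0.919)² + (0.364)²] = M·0.20288.
So M = 0.6614 / 0.20288 = 3.2601 kg.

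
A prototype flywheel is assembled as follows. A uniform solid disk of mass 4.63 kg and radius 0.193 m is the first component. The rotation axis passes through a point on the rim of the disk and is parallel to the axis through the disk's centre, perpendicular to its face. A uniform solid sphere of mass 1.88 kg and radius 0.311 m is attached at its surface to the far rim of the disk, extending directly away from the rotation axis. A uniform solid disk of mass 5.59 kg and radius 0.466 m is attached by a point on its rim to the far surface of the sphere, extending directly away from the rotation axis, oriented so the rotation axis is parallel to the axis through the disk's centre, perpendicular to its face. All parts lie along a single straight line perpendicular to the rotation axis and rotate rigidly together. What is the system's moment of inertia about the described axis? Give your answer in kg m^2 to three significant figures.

14.0

Solid disk: I_cm = (1/2)MR² = (1/2)(4.63)(0.193)² = 0.086231 kg m^2; centre at d = 0.193 m, so the parallel axis theorem gives I = 0.086231 + (4.63)(0.193)² = 0.25869 kg m^2.
Solid sphere: I_cm = (2/5)MR² = (2/5)(1.88)(0.311)² = 0.072734 kg m^2; centre at d = 0.193 + 0.193 + 0.311 = 0.697 m, so the parallel axis theorem gives I = 0.072734 + (1.88)(0.697)² = 0.98606 kg m^2.
Solid disk: I_cm = (1/2)MR² = (1/2)(5.59)(0.466)² = 0.60695 kg m^2; centre at d = 0.193 + 0.193 + 0.311 + 0.311 + 0.466 = 1.474 m, so the parallel axis theorem gives I = 0.60695 + (5.59)(1.474)² = 12.752 kg m^2.
Total I = 0.25869 + 0.98606 + 12.752 = 13.997 kg m^2.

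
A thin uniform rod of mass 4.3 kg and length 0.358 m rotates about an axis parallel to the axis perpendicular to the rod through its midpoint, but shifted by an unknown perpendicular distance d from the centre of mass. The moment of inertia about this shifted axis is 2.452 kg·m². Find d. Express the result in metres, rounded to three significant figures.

0.748

About the centre-of-mass axis, I_cm = (1/12)ML² = (1/12)(4.3)(0.358)² = 0.045925 kg·m².
Parallel axis theorem: I = I_cm + Md², so Md² = 2.452 − 0.045925 = 2.4061 kg·m².
d = √(2.4061 / 4.3) = 0.74803 m.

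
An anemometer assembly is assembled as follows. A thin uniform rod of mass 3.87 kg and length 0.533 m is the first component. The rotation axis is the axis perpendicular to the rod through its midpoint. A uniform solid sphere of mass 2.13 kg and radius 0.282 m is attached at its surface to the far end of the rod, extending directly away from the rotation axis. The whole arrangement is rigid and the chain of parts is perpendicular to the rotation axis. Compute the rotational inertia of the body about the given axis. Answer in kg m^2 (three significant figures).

0.800

Thin rod: I_cm = (1/12)ML² = (1/12)(3.87)(0.533)² = 0.091619 kg m^2; axis through the centre, so I = 0.091619 kg m^2.
Solid sphere: I_cm = (2/5)MR² = (2/5)(2.13)(0.282)² = 0.067754 kg m^2; centre at d = 0.2665 + 0.282 = 0.5485 m, so I = I_cm + Md² gives I = 0.067754 + (2.13)(0.5485)² = 0.70857 kg m^2.
Total I = 0.091619 + 0.70857 = 0.80019 kg m^2.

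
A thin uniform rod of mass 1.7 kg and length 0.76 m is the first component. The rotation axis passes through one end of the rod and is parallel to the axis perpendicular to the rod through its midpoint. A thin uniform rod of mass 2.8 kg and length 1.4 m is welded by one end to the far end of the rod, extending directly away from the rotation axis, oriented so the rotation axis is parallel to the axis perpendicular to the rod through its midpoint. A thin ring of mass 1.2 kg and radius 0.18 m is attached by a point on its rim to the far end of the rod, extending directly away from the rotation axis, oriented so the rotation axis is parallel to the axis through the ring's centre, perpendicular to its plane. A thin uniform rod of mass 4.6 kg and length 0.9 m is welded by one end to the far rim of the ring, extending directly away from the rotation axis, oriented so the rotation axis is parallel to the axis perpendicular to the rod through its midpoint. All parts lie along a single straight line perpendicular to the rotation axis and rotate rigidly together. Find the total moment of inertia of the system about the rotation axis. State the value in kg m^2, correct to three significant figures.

54.2

Thin rod: I_cm = (1/12)ML² = (1/12)(1.7)(0.76)² = 0.081827 kg m^2; centre at d = 0.38 m, so the parallel axis theorem gives I = 0.081827 + (1.7)(0.38)² = 0.32731 kg m^2.
Thin rod: I_cm = (1/12)ML² = (1/12)(2.8)(1.4)² = 0.45733 kg m^2; centre at d = 0.38 + 0.38 + 0.7 = 1.46 m, so the parallel axis theorem gives I = 0.45733 + (2.8)(1.46)² = 6.4258 kg m^2.
Thin ring: I_cm = MR² = (1.2)(0.18)² = 0.03888 kg m^2; centre at d = 0.38 + 0.38 + 0.7 + 0.7 + 0.18 = 2.34 m, so the parallel axis theorem gives I = 0.03888 + (1.2)(2.34)² = 6.6096 kg m^2.
Thin rod: I_cm = (1/12)ML² = (1/12)(4.6)(0.9)² = 0.3105 kg m^2; centre at d = 0.38 + 0.38 + 0.7 + 0.7 + 0.18 + 0.18 + 0.45 = 2.97 m, so the parallel axis theorem gives I = 0.3105 + (4.6)(2.97)² = 40.887 kg m^2.
Total I = 0.32731 + 6.4258 + 6.6096 + 40.887 = 54.249 kg m^2.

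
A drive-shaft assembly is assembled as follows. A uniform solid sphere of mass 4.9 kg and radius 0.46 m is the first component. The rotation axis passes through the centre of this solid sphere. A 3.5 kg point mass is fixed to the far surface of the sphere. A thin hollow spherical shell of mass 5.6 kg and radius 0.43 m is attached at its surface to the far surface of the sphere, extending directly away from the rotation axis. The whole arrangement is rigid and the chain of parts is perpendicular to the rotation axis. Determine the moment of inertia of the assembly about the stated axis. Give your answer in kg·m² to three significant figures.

Solid sphere: I_cm = (2/5)MR² = (2/5)(4.9)(0.46)² = 0.41474 kg·m²; axis through the centre, so I = 0.41474 kg·m².
Point mass: I_cm = 0; centre at d = 0.46 m, so the parallel axis theorem gives I = 0 + (3.5)(0.46)² = 0.7406 kg·m².
Spherical shell: I_cm = (2/3)MR² = (2/3)(5.6)(0.43)² = 0.69029 kg·m²; centre at d = 0.46 + 0.43 = 0.89 m, so the parallel axis theorem gives I = 0.69029 + (5.6)(0.89)² = 5.1261 kg·m².
Total I = 0.41474 + 0.7406 + 5.1261 = 6.2814 kg·m².

6.28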